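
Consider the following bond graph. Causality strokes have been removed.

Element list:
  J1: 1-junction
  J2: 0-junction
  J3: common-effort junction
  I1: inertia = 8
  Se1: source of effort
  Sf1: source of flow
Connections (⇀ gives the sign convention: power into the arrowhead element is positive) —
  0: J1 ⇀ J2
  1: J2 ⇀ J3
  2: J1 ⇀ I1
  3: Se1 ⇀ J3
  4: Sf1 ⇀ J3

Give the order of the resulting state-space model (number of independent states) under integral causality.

#3 →J3  (Se1 (Se) sets effort on bond)
#4 →Sf1  (source Sf1 imposes f)
#1 →J2  (common-e at J3 fixed by 3)
#0 →J1  (common-e at J2 fixed by 1)
#2 →I1  (J1 needs exactly one f-in)

1  (I1 all integral)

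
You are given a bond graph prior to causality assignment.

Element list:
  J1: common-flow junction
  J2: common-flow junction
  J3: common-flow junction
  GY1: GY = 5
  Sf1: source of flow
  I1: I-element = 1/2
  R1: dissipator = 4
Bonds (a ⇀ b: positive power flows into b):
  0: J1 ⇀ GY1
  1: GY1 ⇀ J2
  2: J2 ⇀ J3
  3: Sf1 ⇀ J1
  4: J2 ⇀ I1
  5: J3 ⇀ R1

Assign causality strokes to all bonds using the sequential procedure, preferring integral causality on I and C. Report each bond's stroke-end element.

#3 →Sf1  (Sf1 fixes flow; stroke at Sf1)
#0 →J1  (J1 flow already set via bond 3)
#1 →J2  (through GY1, causality inverts; strokes same side of GY1)
#4 →I1  (I1 outputs flow p/I1)
#2 →J2  (1-jn J2 has f-setter on 4)
#5 →J3  (J3 flow already set via bond 2)

bond 0 stroke at J1
bond 1 stroke at J2
bond 2 stroke at J2
bond 3 stroke at Sf1
bond 4 stroke at I1
bond 5 stroke at J3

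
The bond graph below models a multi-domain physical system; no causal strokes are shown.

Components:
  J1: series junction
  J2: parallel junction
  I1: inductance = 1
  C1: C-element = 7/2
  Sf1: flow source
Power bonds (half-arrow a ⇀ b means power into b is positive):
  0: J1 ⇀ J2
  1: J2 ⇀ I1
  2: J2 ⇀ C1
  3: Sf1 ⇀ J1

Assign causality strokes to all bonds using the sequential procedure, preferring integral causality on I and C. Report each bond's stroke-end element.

b0 |J1
b1 |I1
b2 |J2
b3 |Sf1

bond 3 stroke→Sf1  (Sf1 (Sf) sets flow on bond)
bond 0 stroke→J1  (1-jn J1 has f-setter on 3)
bond 1 stroke→I1  (I1: I, integral causality)
bond 2 stroke→J2  (only one effort-in slot at J2)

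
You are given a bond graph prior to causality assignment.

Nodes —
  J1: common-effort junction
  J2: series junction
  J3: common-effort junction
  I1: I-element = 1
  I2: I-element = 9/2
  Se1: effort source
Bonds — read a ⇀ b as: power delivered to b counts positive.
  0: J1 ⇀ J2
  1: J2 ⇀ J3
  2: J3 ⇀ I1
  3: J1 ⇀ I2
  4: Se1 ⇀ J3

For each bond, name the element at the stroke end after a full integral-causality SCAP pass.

β4 |J3  (Se1 (Se) sets effort on bond)
β1 |J2  (J3: bond 4 brought effort, rest push out)
β2 |I1  (common-e at J3 fixed by 4)
β0 |J1  (J2: last free bond brings flow in)
β3 |I2  (J1: bond 0 brought effort, rest push out)

#0 →J1
#1 →J2
#2 →I1
#3 →I2
#4 →J3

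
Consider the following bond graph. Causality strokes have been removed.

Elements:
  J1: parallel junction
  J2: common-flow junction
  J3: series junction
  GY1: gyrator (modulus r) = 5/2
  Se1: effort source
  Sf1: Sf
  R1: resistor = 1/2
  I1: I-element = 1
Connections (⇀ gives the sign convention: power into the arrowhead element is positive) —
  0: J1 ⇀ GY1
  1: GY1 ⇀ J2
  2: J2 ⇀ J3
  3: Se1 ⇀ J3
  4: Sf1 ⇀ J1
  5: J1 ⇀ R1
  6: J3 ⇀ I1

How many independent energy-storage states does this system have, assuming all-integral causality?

β3 |J3  (Se1: effort source, stroke at far end)
β4 |Sf1  (Sf1: flow source, stroke at near end)
β6 |I1  (I1 integral (f out))
β2 |J3  (J3 flow already set via bond 6)
β1 |J2  (J2: bond 2 brought flow, rest push out)
β0 |J1  (GY1 both-in/both-out from 1)
β5 |R1  (common-e at J1 fixed by 0)

1  (I1 all integral)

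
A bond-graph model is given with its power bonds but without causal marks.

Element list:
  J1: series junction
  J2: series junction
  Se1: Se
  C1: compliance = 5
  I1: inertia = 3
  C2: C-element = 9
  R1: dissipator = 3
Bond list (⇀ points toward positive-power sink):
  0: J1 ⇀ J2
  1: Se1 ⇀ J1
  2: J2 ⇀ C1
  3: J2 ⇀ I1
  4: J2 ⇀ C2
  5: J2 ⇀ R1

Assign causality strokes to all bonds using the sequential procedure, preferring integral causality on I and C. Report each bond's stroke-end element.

b0 →J2
b1 →J1
b2 →J2
b3 →I1
b4 →J2
b5 →J2

#1 stroke at J1  (Se1: effort source, stroke at far end)
#0 stroke at J2  (J1 needs exactly one f-in)
#2 stroke at J2  (prefer integral on C1)
#3 stroke at I1  (I1 outputs flow p/I1)
#4 stroke at J2  (common-f at J2 fixed by 3)
#5 stroke at J2  (common-f at J2 fixed by 3)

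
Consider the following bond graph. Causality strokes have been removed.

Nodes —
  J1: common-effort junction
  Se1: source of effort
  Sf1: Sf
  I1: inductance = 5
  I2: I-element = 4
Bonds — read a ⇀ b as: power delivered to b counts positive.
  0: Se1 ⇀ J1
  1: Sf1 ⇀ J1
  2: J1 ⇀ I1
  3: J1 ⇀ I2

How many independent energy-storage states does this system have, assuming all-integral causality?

bond 0 |J1  (Se1: effort source, stroke at far end)
bond 1 |Sf1  (Sf1: flow source, stroke at near end)
bond 2 |I1  (J1 effort already set via bond 0)
bond 3 |I2  (J1: bond 0 brought effort, rest push out)

2  (I1, I2 all integral)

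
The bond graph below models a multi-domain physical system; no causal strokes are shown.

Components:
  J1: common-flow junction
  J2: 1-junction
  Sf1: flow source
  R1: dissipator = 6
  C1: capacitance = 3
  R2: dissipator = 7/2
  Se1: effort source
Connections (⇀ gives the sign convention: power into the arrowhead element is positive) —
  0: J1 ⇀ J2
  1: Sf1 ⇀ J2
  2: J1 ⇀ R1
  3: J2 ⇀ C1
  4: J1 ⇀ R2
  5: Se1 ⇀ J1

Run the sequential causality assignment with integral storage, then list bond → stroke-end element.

b1 |Sf1  (Sf1 fixes flow; stroke at Sf1)
b5 |J1  (Se1: effort source, stroke at far end)
b0 |J2  (J2 flow already set via bond 1)
b3 |J2  (J2 flow already set via bond 1)
b2 |J1  (J1: bond 0 brought flow, rest push out)
b4 |J1  (1-jn J1 has f-setter on 0)

b0 |J2
b1 |Sf1
b2 |J1
b3 |J2
b4 |J1
b5 |J1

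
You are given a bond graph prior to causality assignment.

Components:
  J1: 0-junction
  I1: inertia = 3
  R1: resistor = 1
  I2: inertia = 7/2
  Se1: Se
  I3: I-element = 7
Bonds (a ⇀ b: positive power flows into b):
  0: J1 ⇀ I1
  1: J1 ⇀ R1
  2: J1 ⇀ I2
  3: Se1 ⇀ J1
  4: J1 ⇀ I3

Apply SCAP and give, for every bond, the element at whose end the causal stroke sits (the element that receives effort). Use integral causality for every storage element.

b3 |J1  (Se1 fixes effort; stroke away)
b0 |I1  (J1: bond 3 brought effort, rest push out)
b1 |R1  (J1 effort already set via bond 3)
b2 |I2  (0-jn J1 has e-setter on 3)
b4 |I3  (J1: bond 3 brought effort, rest push out)

bond 0 stroke→I1
bond 1 stroke→R1
bond 2 stroke→I2
bond 3 stroke→J1
bond 4 stroke→I3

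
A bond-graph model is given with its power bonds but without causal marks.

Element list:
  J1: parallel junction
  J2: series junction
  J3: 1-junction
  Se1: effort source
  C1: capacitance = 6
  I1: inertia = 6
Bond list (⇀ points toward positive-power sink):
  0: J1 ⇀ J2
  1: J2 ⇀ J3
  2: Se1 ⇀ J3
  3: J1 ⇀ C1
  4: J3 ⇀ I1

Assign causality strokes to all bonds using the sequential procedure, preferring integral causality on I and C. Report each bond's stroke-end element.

bond 0 stroke→J2
bond 1 stroke→J3
bond 2 stroke→J3
bond 3 stroke→J1
bond 4 stroke→I1

#2 |J3  (source Se1 imposes e)
#3 |J1  (C1: C, integral causality)
#0 |J2  (J1 effort already set via bond 3)
#1 |J3  (closing 1-jn rule on J2)
#4 |I1  (J3 needs exactly one f-in)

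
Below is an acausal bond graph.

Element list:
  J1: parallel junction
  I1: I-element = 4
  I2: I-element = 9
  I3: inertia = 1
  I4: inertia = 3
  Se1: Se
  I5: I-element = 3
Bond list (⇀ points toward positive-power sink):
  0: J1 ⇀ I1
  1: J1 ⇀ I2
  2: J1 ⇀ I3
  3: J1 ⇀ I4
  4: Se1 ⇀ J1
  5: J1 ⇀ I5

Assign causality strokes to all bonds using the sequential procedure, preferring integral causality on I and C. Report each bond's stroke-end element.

b0 stroke at I1
b1 stroke at I2
b2 stroke at I3
b3 stroke at I4
b4 stroke at J1
b5 stroke at I5

β4 →J1  (source Se1 imposes e)
β0 →I1  (0-jn J1 has e-setter on 4)
β1 →I2  (J1 effort already set via bond 4)
β2 →I3  (J1 effort already set via bond 4)
β3 →I4  (J1: bond 4 brought effort, rest push out)
β5 →I5  (J1 effort already set via bond 4)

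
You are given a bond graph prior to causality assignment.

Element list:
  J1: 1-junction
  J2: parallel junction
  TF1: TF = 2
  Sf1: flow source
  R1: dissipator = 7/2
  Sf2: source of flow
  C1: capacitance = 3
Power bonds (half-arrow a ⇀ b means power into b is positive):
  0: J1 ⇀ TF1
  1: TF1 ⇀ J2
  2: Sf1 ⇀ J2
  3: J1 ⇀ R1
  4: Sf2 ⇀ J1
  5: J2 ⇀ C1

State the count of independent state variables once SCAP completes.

1  (C1 all integral)

b2 →Sf1  (Sf1 fixes flow; stroke at Sf1)
b4 →Sf2  (Sf2 (Sf) sets flow on bond)
b0 →J1  (1-jn J1 has f-setter on 4)
b3 →J1  (1-jn J1 has f-setter on 4)
b1 →TF1  (through TF1, causality passes straight; one stroke at TF1)
b5 →J2  (only one effort-in slot at J2)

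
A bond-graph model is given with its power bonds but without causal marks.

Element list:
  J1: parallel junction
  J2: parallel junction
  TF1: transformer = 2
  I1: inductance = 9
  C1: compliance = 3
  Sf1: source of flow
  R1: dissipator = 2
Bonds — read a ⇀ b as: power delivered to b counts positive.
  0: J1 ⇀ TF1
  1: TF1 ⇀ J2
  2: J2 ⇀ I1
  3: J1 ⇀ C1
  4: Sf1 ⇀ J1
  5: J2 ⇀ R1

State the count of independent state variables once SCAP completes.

2  (C1, I1 all integral)

b4 stroke→Sf1  (Sf1 (Sf) sets flow on bond)
b2 stroke→I1  (I1: I, integral causality)
b3 stroke→J1  (C1 integral (e out))
b0 stroke→TF1  (J1 effort already set via bond 3)
b1 stroke→J2  (through TF1, causality passes straight; one stroke at TF1)
b5 stroke→R1  (J2: bond 1 brought effort, rest push out)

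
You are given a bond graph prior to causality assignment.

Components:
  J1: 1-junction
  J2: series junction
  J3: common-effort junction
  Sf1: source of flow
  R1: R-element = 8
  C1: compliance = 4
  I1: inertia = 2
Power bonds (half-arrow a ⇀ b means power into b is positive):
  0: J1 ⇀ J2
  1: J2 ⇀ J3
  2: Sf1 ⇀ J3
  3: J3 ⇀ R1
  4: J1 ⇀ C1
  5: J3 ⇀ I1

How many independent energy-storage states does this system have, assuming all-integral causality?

bond 2 |Sf1  (Sf1 fixes flow; stroke at Sf1)
bond 4 |J1  (C1: C, integral causality)
bond 0 |J2  (only one flow-in slot at J1)
bond 1 |J3  (closing 1-jn rule on J2)
bond 3 |R1  (common-e at J3 fixed by 1)
bond 5 |I1  (J3: bond 1 brought effort, rest push out)

2  (C1, I1 all integral)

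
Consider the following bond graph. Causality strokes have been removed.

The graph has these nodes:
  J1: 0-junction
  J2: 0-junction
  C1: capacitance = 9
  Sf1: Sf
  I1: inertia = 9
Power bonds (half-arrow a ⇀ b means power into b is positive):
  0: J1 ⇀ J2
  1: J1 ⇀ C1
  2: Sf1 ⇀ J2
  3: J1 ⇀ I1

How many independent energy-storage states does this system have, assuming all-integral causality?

bond 2 →Sf1  (source Sf1 imposes f)
bond 0 →J2  (only one effort-in slot at J2)
bond 1 →J1  (prefer integral on C1)
bond 3 →I1  (J1 effort already set via bond 1)

2  (C1, I1 all integral)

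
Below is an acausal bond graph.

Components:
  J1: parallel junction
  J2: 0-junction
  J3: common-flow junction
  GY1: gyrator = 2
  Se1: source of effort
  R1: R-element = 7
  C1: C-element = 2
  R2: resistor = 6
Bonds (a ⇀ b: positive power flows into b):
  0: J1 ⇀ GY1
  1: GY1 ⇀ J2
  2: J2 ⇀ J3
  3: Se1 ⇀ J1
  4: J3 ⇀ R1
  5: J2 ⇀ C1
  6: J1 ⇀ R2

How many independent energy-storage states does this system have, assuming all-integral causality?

1  (C1 all integral)

bond 3 stroke at J1  (Se1 (Se) sets effort on bond)
bond 0 stroke at GY1  (J1 effort already set via bond 3)
bond 6 stroke at R2  (common-e at J1 fixed by 3)
bond 1 stroke at GY1  (GY1: gyrator matches bond 0)
bond 5 stroke at J2  (C1 outputs effort q/C1)
bond 2 stroke at J3  (J2 effort already set via bond 5)
bond 4 stroke at R1  (closing 1-jn rule on J3)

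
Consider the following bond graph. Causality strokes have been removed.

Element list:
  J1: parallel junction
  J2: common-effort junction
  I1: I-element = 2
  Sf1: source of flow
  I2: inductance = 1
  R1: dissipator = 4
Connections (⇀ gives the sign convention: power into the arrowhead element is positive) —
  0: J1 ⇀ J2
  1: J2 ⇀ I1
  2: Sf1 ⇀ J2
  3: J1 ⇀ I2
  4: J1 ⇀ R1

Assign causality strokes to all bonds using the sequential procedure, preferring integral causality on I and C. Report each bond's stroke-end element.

bond 0 |J2
bond 1 |I1
bond 2 |Sf1
bond 3 |I2
bond 4 |J1

b2 stroke at Sf1  (Sf1: flow source, stroke at near end)
b1 stroke at I1  (I1 outputs flow p/I1)
b0 stroke at J2  (only one effort-in slot at J2)
b3 stroke at I2  (prefer integral on I2)
b4 stroke at J1  (closing 0-jn rule on J1)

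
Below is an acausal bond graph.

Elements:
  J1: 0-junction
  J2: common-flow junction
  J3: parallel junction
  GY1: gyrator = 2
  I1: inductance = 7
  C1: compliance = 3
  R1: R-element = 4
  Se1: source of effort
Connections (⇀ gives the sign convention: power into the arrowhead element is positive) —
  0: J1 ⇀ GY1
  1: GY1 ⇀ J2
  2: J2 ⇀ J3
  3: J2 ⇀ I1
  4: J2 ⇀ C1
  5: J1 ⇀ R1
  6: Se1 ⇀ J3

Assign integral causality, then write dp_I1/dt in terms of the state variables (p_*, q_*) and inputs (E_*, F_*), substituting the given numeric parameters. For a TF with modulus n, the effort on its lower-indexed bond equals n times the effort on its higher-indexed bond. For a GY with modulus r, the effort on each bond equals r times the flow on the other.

dp_I1/dt = -E_Se1 - p_I1/7 - q_C1/3

#6 stroke→J3  (Se1 fixes effort; stroke away)
#2 stroke→J2  (common-e at J3 fixed by 6)
#3 stroke→I1  (I1: I, integral causality)
#1 stroke→J2  (J2: bond 3 brought flow, rest push out)
#4 stroke→J2  (common-f at J2 fixed by 3)
#0 stroke→J1  (GY1 both-in/both-out from 1)
#5 stroke→R1  (common-e at J1 fixed by 0)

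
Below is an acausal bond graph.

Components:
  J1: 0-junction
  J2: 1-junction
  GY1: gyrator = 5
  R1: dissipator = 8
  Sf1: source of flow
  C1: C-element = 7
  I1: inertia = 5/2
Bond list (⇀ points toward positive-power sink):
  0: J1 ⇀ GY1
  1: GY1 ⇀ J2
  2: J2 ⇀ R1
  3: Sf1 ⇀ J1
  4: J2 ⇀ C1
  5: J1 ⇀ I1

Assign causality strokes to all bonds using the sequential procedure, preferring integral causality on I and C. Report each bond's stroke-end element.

b0 stroke→J1
b1 stroke→J2
b2 stroke→R1
b3 stroke→Sf1
b4 stroke→J2
b5 stroke→I1

bond 3 |Sf1  (Sf1 (Sf) sets flow on bond)
bond 4 |J2  (prefer integral on C1)
bond 5 |I1  (I1: I, integral causality)
bond 0 |J1  (closing 0-jn rule on J1)
bond 1 |J2  (GY GY1: same side as bond 0)
bond 2 |R1  (J2: last free bond brings flow in)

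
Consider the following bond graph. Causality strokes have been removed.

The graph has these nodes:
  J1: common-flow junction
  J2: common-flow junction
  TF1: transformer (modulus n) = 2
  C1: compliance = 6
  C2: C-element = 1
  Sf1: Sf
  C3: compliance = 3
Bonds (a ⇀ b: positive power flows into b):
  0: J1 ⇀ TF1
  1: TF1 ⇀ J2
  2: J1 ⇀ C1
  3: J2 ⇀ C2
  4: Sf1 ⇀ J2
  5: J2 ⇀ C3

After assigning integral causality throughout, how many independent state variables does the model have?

3  (C1, C2, C3 all integral)

β4 →Sf1  (Sf1 fixes flow; stroke at Sf1)
β1 →J2  (common-f at J2 fixed by 4)
β3 →J2  (J2 flow already set via bond 4)
β5 →J2  (J2: bond 4 brought flow, rest push out)
β0 →TF1  (TF1: transformer flips bond 1)
β2 →J1  (J1: bond 0 brought flow, rest push out)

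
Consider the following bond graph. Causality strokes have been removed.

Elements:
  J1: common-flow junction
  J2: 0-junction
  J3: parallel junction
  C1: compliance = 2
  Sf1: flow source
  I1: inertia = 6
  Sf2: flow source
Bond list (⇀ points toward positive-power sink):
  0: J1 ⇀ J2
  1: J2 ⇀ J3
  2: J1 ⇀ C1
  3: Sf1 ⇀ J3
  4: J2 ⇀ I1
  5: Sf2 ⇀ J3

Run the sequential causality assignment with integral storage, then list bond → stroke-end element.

bond 0 |J2
bond 1 |J3
bond 2 |J1
bond 3 |Sf1
bond 4 |I1
bond 5 |Sf2

b3 |Sf1  (source Sf1 imposes f)
b5 |Sf2  (Sf2 (Sf) sets flow on bond)
b1 |J3  (closing 0-jn rule on J3)
b2 |J1  (prefer integral on C1)
b0 |J2  (closing 1-jn rule on J1)
b4 |I1  (J2 effort already set via bond 0)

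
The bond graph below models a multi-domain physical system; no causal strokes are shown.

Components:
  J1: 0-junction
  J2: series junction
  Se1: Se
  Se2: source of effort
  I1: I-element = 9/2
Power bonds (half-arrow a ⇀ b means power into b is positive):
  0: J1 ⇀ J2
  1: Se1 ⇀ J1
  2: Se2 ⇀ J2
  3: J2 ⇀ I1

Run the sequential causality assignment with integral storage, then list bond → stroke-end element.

β1 stroke→J1  (source Se1 imposes e)
β2 stroke→J2  (source Se2 imposes e)
β0 stroke→J2  (common-e at J1 fixed by 1)
β3 stroke→I1  (J2: last free bond brings flow in)

β0 |J2
β1 |J1
β2 |J2
β3 |I1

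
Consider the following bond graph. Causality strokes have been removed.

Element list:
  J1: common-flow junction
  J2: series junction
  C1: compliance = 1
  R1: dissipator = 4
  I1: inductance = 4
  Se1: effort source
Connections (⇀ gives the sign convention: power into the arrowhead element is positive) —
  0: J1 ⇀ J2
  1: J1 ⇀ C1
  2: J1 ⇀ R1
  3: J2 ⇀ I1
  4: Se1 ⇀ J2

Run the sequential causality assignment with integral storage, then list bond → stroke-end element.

#4 |J2  (Se1 fixes effort; stroke away)
#1 |J1  (prefer integral on C1)
#3 |I1  (prefer integral on I1)
#0 |J2  (J2 flow already set via bond 3)
#2 |J1  (J1: bond 0 brought flow, rest push out)

bond 0 stroke→J2
bond 1 stroke→J1
bond 2 stroke→J1
bond 3 stroke→I1
bond 4 stroke→J2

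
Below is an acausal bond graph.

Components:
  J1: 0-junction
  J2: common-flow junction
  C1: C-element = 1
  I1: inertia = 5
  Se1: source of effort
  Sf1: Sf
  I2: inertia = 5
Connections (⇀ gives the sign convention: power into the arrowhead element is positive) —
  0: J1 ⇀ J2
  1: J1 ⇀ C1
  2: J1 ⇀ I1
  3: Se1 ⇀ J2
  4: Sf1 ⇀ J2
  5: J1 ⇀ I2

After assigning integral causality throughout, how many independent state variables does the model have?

b3 stroke at J2  (Se1 fixes effort; stroke away)
b4 stroke at Sf1  (Sf1 (Sf) sets flow on bond)
b0 stroke at J2  (J2 flow already set via bond 4)
b1 stroke at J1  (C1 integral (e out))
b2 stroke at I1  (0-jn J1 has e-setter on 1)
b5 stroke at I2  (J1: bond 1 brought effort, rest push out)

3  (C1, I1, I2 all integral)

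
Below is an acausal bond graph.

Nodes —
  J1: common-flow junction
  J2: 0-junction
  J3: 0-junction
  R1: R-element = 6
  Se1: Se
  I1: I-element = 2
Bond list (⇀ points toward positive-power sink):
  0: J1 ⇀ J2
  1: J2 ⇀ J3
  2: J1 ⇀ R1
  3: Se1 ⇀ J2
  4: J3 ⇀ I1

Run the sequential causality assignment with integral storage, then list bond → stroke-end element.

β0 →J1
β1 →J3
β2 →R1
β3 →J2
β4 →I1

b3 |J2  (Se1: effort source, stroke at far end)
b0 |J1  (J2: bond 3 brought effort, rest push out)
b1 |J3  (0-jn J2 has e-setter on 3)
b4 |I1  (J3 effort already set via bond 1)
b2 |R1  (J1: last free bond brings flow in)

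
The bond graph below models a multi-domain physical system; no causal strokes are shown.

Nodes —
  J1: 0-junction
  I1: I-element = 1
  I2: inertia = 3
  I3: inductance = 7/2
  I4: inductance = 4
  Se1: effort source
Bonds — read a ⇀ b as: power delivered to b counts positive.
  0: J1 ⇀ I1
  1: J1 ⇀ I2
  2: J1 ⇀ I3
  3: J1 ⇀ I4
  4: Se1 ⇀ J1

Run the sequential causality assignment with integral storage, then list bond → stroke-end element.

b4 |J1  (Se1: effort source, stroke at far end)
b0 |I1  (common-e at J1 fixed by 4)
b1 |I2  (J1: bond 4 brought effort, rest push out)
b2 |I3  (common-e at J1 fixed by 4)
b3 |I4  (common-e at J1 fixed by 4)

#0 stroke→I1
#1 stroke→I2
#2 stroke→I3
#3 stroke→I4
#4 stroke→J1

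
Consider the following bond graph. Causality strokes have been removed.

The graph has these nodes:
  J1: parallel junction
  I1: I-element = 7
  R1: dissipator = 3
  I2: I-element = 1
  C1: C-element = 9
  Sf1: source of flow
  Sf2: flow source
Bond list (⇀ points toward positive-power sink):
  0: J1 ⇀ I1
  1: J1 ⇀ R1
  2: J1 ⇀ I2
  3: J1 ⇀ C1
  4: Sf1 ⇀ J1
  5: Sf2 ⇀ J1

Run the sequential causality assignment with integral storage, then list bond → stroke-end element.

bond 4 stroke→Sf1  (Sf1 fixes flow; stroke at Sf1)
bond 5 stroke→Sf2  (Sf2: flow source, stroke at near end)
bond 0 stroke→I1  (I1: I, integral causality)
bond 2 stroke→I2  (I2 integral (f out))
bond 3 stroke→J1  (C1 outputs effort q/C1)
bond 1 stroke→R1  (0-jn J1 has e-setter on 3)

b0 →I1
b1 →R1
b2 →I2
b3 →J1
b4 →Sf1
b5 →Sf2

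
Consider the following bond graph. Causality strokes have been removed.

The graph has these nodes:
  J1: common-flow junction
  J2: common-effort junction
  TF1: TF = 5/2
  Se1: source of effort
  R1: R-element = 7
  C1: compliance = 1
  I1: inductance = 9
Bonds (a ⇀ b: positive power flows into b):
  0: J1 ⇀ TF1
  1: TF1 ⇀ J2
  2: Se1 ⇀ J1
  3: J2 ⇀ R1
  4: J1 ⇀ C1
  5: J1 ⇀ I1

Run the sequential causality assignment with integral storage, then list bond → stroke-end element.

b2 |J1  (source Se1 imposes e)
b4 |J1  (C1 outputs effort q/C1)
b5 |I1  (prefer integral on I1)
b0 |J1  (J1 flow already set via bond 5)
b1 |TF1  (TF1: transformer flips bond 0)
b3 |J2  (closing 0-jn rule on J2)

β0 |J1
β1 |TF1
β2 |J1
β3 |J2
β4 |J1
β5 |I1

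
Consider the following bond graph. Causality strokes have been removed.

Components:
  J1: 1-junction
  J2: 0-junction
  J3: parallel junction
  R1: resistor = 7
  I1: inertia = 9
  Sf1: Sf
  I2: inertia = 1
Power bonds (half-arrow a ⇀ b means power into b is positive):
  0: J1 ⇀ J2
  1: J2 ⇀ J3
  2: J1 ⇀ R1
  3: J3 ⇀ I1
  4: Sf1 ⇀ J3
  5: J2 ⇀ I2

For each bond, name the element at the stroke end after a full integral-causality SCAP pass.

#0 →J2
#1 →J3
#2 →J1
#3 →I1
#4 →Sf1
#5 →I2

bond 4 →Sf1  (Sf1 fixes flow; stroke at Sf1)
bond 3 →I1  (I1: I, integral causality)
bond 1 →J3  (J3: last free bond brings effort in)
bond 5 →I2  (I2 outputs flow p/I2)
bond 0 →J2  (J2: last free bond brings effort in)
bond 2 →J1  (1-jn J1 has f-setter on 0)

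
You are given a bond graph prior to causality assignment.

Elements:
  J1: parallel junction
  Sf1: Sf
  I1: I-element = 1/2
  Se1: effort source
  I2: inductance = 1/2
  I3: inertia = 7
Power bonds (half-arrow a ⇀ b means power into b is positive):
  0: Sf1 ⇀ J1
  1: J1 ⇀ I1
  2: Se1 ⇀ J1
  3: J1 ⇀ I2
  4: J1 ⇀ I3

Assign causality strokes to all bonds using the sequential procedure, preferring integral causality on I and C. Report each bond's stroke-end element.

#0 →Sf1
#1 →I1
#2 →J1
#3 →I2
#4 →I3

bond 0 |Sf1  (Sf1 fixes flow; stroke at Sf1)
bond 2 |J1  (Se1 (Se) sets effort on bond)
bond 1 |I1  (J1 effort already set via bond 2)
bond 3 |I2  (0-jn J1 has e-setter on 2)
bond 4 |I3  (common-e at J1 fixed by 2)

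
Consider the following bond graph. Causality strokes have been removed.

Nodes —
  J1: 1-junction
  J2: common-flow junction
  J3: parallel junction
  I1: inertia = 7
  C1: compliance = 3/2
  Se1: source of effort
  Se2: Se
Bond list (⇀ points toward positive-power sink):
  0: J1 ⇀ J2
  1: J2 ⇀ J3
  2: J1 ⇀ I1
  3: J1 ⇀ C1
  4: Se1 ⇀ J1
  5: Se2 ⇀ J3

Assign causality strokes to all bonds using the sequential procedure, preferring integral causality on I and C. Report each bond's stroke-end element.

#0 →J1
#1 →J2
#2 →I1
#3 →J1
#4 →J1
#5 →J3

#4 |J1  (source Se1 imposes e)
#5 |J3  (Se2 fixes effort; stroke away)
#1 |J2  (common-e at J3 fixed by 5)
#0 |J1  (only one flow-in slot at J2)
#2 |I1  (prefer integral on I1)
#3 |J1  (J1 flow already set via bond 2)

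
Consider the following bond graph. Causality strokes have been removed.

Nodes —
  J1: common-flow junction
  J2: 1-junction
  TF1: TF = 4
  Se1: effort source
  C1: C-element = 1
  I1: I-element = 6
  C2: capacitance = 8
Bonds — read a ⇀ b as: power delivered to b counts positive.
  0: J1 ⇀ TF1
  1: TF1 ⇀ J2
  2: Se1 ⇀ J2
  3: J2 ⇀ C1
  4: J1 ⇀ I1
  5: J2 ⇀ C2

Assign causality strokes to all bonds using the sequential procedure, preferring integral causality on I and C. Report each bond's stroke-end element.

b2 stroke→J2  (Se1 (Se) sets effort on bond)
b3 stroke→J2  (C1: C, integral causality)
b4 stroke→I1  (I1 integral (f out))
b0 stroke→J1  (J1 flow already set via bond 4)
b1 stroke→TF1  (TF TF1: opposite of bond 0)
b5 stroke→J2  (J2 flow already set via bond 1)

bond 0 stroke→J1
bond 1 stroke→TF1
bond 2 stroke→J2
bond 3 stroke→J2
bond 4 stroke→I1
bond 5 stroke→J2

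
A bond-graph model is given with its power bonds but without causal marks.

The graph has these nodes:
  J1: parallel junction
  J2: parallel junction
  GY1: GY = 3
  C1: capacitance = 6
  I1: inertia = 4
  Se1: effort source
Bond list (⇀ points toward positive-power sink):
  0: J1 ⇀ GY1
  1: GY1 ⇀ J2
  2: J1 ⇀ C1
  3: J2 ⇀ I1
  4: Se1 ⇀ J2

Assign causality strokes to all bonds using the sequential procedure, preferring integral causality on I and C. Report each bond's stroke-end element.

b4 →J2  (source Se1 imposes e)
b1 →GY1  (common-e at J2 fixed by 4)
b3 →I1  (0-jn J2 has e-setter on 4)
b0 →GY1  (GY1: gyrator matches bond 1)
b2 →J1  (J1 needs exactly one e-in)

bond 0 →GY1
bond 1 →GY1
bond 2 →J1
bond 3 →I1
bond 4 →J2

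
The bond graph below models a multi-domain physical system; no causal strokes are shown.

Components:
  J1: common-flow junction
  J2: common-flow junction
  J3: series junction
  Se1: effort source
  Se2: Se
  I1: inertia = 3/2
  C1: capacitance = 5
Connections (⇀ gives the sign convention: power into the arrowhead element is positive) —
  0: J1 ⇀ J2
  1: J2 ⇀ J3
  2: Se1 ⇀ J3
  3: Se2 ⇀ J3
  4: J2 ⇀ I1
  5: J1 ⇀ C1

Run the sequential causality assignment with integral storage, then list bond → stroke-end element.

bond 2 |J3  (source Se1 imposes e)
bond 3 |J3  (Se2 fixes effort; stroke away)
bond 1 |J2  (J3 needs exactly one f-in)
bond 4 |I1  (I1: I, integral causality)
bond 0 |J2  (common-f at J2 fixed by 4)
bond 5 |J1  (J1: bond 0 brought flow, rest push out)

β0 stroke→J2
β1 stroke→J2
β2 stroke→J3
β3 stroke→J3
β4 stroke→I1
β5 stroke→J1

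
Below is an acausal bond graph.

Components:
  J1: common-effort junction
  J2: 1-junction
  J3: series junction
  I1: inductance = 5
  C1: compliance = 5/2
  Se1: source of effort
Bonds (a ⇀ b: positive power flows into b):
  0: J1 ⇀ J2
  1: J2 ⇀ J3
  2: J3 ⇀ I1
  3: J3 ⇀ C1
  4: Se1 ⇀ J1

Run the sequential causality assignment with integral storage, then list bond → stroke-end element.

#0 stroke→J2
#1 stroke→J3
#2 stroke→I1
#3 stroke→J3
#4 stroke→J1

#4 stroke at J1  (Se1 fixes effort; stroke away)
#0 stroke at J2  (J1: bond 4 brought effort, rest push out)
#1 stroke at J3  (J2 needs exactly one f-in)
#2 stroke at I1  (I1: I, integral causality)
#3 stroke at J3  (J3: bond 2 brought flow, rest push out)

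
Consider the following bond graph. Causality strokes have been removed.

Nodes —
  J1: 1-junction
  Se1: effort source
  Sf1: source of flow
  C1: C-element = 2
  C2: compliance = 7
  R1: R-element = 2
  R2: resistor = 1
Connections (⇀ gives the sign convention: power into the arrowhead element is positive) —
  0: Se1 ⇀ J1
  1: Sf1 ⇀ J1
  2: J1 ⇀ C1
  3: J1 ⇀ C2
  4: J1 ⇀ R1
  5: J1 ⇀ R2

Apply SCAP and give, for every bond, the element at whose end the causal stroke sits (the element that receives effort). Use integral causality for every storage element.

bond 0 →J1
bond 1 →Sf1
bond 2 →J1
bond 3 →J1
bond 4 →J1
bond 5 →J1

b0 →J1  (source Se1 imposes e)
b1 →Sf1  (source Sf1 imposes f)
b2 →J1  (J1: bond 1 brought flow, rest push out)
b3 →J1  (J1: bond 1 brought flow, rest push out)
b4 →J1  (common-f at J1 fixed by 1)
b5 →J1  (1-jn J1 has f-setter on 1)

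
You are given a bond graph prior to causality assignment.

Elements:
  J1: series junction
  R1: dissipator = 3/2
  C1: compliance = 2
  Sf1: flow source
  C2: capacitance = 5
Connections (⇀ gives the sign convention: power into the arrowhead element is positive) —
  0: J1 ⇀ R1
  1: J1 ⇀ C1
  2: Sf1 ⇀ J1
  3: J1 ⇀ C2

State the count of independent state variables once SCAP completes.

2  (C1, C2 all integral)

β2 |Sf1  (source Sf1 imposes f)
β0 |J1  (1-jn J1 has f-setter on 2)
β1 |J1  (common-f at J1 fixed by 2)
β3 |J1  (common-f at J1 fixed by 2)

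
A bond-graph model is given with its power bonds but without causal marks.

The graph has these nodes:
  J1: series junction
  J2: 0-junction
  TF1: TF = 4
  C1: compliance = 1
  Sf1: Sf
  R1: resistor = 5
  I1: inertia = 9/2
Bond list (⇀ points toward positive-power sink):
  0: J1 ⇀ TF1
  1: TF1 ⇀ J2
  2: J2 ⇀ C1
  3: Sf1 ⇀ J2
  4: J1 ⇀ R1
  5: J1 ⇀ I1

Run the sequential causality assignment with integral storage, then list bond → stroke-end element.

b3 stroke at Sf1  (Sf1 (Sf) sets flow on bond)
b2 stroke at J2  (C1: C, integral causality)
b1 stroke at TF1  (0-jn J2 has e-setter on 2)
b0 stroke at J1  (TF TF1: opposite of bond 1)
b5 stroke at I1  (I1: I, integral causality)
b4 stroke at J1  (J1: bond 5 brought flow, rest push out)

β0 |J1
β1 |TF1
β2 |J2
β3 |Sf1
β4 |J1
β5 |I1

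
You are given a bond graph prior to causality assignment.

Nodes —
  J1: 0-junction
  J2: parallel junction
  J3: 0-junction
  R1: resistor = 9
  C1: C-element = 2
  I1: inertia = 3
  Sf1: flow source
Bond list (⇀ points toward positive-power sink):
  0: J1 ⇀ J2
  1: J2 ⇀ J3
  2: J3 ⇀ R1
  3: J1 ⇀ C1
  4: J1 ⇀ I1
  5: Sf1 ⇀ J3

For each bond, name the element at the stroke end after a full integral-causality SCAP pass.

b5 →Sf1  (source Sf1 imposes f)
b3 →J1  (prefer integral on C1)
b0 →J2  (J1 effort already set via bond 3)
b4 →I1  (J1: bond 3 brought effort, rest push out)
b1 →J3  (J2: bond 0 brought effort, rest push out)
b2 →R1  (0-jn J3 has e-setter on 1)

#0 stroke→J2
#1 stroke→J3
#2 stroke→R1
#3 stroke→J1
#4 stroke→I1
#5 stroke→Sf1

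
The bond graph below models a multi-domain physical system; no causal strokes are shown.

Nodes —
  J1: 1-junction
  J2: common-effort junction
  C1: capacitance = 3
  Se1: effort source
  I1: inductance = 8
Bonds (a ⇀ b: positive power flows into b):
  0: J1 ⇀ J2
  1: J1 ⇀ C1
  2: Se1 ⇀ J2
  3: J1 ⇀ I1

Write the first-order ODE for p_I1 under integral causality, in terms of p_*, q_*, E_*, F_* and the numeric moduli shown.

#2 stroke→J2  (Se1: effort source, stroke at far end)
#0 stroke→J1  (J2: bond 2 brought effort, rest push out)
#1 stroke→J1  (C1 outputs effort q/C1)
#3 stroke→I1  (J1: last free bond brings flow in)

dp_I1/dt = -E_Se1 - q_C1/3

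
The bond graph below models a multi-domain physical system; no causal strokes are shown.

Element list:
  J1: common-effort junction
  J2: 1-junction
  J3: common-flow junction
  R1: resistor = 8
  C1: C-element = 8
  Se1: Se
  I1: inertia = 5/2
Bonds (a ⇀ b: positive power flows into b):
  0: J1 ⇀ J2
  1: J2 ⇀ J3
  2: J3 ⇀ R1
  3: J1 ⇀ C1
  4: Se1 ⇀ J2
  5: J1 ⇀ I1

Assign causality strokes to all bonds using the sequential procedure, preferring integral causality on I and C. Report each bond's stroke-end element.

#0 stroke at J2
#1 stroke at J3
#2 stroke at R1
#3 stroke at J1
#4 stroke at J2
#5 stroke at I1

#4 stroke at J2  (source Se1 imposes e)
#3 stroke at J1  (C1 outputs effort q/C1)
#0 stroke at J2  (common-e at J1 fixed by 3)
#5 stroke at I1  (J1 effort already set via bond 3)
#1 stroke at J3  (closing 1-jn rule on J2)
#2 stroke at R1  (only one flow-in slot at J3)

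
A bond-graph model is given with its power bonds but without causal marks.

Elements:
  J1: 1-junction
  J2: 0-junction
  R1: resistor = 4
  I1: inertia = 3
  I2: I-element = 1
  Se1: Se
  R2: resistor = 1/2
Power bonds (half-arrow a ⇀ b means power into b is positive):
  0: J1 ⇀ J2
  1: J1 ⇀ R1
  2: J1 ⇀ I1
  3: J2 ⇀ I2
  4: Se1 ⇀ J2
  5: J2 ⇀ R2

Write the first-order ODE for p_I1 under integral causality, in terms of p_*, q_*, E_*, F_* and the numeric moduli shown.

dp_I1/dt = -E_Se1 - 4*p_I1/3

b4 |J2  (Se1: effort source, stroke at far end)
b0 |J1  (0-jn J2 has e-setter on 4)
b3 |I2  (0-jn J2 has e-setter on 4)
b5 |R2  (common-e at J2 fixed by 4)
b2 |I1  (I1 outputs flow p/I1)
b1 |J1  (common-f at J1 fixed by 2)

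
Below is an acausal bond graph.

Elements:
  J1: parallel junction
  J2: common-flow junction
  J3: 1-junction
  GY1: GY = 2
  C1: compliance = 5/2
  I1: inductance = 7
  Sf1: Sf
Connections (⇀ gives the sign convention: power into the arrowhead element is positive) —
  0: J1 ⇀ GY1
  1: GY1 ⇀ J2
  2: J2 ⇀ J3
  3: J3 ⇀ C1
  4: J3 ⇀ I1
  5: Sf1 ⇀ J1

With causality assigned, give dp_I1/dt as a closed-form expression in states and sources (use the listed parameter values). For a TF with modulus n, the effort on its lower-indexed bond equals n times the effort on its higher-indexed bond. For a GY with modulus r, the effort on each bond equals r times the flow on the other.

dp_I1/dt = 2*F_Sf1 - 2*q_C1/5

bond 5 →Sf1  (Sf1 (Sf) sets flow on bond)
bond 0 →J1  (J1 needs exactly one e-in)
bond 1 →J2  (GY1 both-in/both-out from 0)
bond 2 →J3  (J2 needs exactly one f-in)
bond 3 →J3  (C1 integral (e out))
bond 4 →I1  (J3: last free bond brings flow in)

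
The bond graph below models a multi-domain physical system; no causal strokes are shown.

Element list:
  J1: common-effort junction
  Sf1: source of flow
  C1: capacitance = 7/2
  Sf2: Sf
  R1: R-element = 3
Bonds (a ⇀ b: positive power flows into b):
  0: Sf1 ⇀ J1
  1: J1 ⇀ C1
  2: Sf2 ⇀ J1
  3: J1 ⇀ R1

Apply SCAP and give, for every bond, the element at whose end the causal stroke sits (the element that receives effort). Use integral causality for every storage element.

β0 |Sf1
β1 |J1
β2 |Sf2
β3 |R1

bond 0 stroke→Sf1  (Sf1 (Sf) sets flow on bond)
bond 2 stroke→Sf2  (Sf2: flow source, stroke at near end)
bond 1 stroke→J1  (prefer integral on C1)
bond 3 stroke→R1  (J1: bond 1 brought effort, rest push out)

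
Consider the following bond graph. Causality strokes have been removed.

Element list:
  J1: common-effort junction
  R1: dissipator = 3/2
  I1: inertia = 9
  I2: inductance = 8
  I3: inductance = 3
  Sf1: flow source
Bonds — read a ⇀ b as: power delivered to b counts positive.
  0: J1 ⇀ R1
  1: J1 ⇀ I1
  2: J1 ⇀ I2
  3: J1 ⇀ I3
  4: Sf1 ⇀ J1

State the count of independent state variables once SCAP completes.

bond 4 stroke→Sf1  (Sf1: flow source, stroke at near end)
bond 1 stroke→I1  (I1 outputs flow p/I1)
bond 2 stroke→I2  (I2: I, integral causality)
bond 3 stroke→I3  (I3 integral (f out))
bond 0 stroke→J1  (only one effort-in slot at J1)

3  (I1, I2, I3 all integral)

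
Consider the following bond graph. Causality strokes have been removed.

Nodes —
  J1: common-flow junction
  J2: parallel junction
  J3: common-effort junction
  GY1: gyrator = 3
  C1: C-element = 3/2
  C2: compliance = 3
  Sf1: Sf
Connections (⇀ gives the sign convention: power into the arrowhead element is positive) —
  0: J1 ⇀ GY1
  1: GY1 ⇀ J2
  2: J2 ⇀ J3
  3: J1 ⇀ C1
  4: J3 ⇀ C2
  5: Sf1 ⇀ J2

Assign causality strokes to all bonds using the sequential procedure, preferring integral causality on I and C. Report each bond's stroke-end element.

b0 |GY1
b1 |GY1
b2 |J2
b3 |J1
b4 |J3
b5 |Sf1

β5 |Sf1  (Sf1: flow source, stroke at near end)
β3 |J1  (C1: C, integral causality)
β0 |GY1  (J1: last free bond brings flow in)
β1 |GY1  (GY GY1: same side as bond 0)
β2 |J2  (J2: last free bond brings effort in)
β4 |J3  (only one effort-in slot at J3)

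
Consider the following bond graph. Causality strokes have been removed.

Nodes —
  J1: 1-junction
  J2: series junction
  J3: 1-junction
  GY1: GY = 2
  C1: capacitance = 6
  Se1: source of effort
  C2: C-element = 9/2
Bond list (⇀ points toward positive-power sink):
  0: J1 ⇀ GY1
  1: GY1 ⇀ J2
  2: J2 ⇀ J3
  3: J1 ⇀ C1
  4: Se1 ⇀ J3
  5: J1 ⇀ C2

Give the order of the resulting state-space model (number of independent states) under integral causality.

b4 →J3  (Se1 (Se) sets effort on bond)
b2 →J2  (J3: last free bond brings flow in)
b1 →GY1  (J2 needs exactly one f-in)
b0 →GY1  (GY1: gyrator matches bond 1)
b3 →J1  (J1: bond 0 brought flow, rest push out)
b5 →J1  (J1: bond 0 brought flow, rest push out)

2  (C1, C2 all integral)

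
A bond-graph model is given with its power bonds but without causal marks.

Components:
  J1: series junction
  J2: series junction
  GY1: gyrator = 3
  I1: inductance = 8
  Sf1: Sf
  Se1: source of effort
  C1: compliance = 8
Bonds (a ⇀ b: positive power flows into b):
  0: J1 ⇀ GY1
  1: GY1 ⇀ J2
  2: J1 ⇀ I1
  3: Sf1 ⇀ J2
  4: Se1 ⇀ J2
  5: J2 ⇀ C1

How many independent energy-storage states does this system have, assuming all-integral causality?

2  (C1, I1 all integral)

bond 3 |Sf1  (source Sf1 imposes f)
bond 4 |J2  (source Se1 imposes e)
bond 1 |J2  (J2 flow already set via bond 3)
bond 5 |J2  (1-jn J2 has f-setter on 3)
bond 0 |J1  (GY1: gyrator matches bond 1)
bond 2 |I1  (J1: last free bond brings flow in)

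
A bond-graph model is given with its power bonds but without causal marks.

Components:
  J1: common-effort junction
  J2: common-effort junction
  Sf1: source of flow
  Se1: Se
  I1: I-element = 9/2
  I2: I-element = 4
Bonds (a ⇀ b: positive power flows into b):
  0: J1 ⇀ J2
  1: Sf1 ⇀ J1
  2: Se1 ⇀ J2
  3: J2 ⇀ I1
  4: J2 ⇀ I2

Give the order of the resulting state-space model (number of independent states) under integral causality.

2  (I1, I2 all integral)

#1 |Sf1  (source Sf1 imposes f)
#2 |J2  (Se1: effort source, stroke at far end)
#0 |J1  (closing 0-jn rule on J1)
#3 |I1  (J2 effort already set via bond 2)
#4 |I2  (common-e at J2 fixed by 2)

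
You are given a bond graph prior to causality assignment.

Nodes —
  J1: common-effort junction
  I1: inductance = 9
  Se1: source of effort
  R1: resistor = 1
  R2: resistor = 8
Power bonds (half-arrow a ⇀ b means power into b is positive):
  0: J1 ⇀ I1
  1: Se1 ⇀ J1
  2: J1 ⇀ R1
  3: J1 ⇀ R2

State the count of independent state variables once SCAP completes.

1  (I1 all integral)

bond 1 stroke→J1  (Se1 (Se) sets effort on bond)
bond 0 stroke→I1  (0-jn J1 has e-setter on 1)
bond 2 stroke→R1  (0-jn J1 has e-setter on 1)
bond 3 stroke→R2  (common-e at J1 fixed by 1)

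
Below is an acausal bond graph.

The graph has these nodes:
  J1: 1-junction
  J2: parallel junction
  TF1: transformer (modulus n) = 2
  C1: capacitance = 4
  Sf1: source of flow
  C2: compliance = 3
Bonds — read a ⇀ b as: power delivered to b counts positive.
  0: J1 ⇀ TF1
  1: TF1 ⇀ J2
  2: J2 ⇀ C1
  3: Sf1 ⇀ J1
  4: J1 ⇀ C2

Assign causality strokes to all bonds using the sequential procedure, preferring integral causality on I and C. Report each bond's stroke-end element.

#0 stroke at J1
#1 stroke at TF1
#2 stroke at J2
#3 stroke at Sf1
#4 stroke at J1

#3 |Sf1  (source Sf1 imposes f)
#0 |J1  (common-f at J1 fixed by 3)
#4 |J1  (common-f at J1 fixed by 3)
#1 |TF1  (TF1 one-in-one-out from 0)
#2 |J2  (closing 0-jn rule on J2)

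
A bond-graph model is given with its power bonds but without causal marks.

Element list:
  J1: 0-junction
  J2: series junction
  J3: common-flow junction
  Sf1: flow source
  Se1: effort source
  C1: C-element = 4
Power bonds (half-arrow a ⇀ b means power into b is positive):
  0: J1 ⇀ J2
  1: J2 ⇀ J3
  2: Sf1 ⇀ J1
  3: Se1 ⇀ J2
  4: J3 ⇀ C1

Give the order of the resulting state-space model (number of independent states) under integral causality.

1  (C1 all integral)

bond 2 →Sf1  (Sf1: flow source, stroke at near end)
bond 3 →J2  (Se1: effort source, stroke at far end)
bond 0 →J1  (closing 0-jn rule on J1)
bond 1 →J2  (J2 flow already set via bond 0)
bond 4 →J3  (J3 flow already set via bond 1)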